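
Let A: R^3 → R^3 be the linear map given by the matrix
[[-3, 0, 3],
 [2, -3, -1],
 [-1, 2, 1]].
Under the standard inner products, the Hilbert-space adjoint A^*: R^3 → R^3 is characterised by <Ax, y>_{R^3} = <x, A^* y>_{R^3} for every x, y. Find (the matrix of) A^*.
A^* = A^T =
[[-3, 2, -1],
 [0, -3, 2],
 [3, -1, 1]]

For real matrices with standard dot products, the defining identity <Ax, y> = <x, A^* y> gives (Ax)^T y = x^T (A^*) y, i.e. x^T A^T y = x^T (A^*) y. Since this holds for all x, y, we must have A^* = A^T. Therefore
A^* =
[[-3, 2, -1],
 [0, -3, 2],
 [3, -1, 1]].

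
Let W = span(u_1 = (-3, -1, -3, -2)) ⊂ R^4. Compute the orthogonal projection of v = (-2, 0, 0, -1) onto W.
proj_W(v) = (-24/23, -8/23, -24/23, -16/23)

Set up U = [u_1 | ... | u_1] ∈ R^(4×1). The projector onto W = col(U) is P = U (U^T U)^(-1) U^T.
Compute U^T U =
  [23],
and U^T v = (8).
Solve U^T U · c = U^T v for the coefficients: c = (8/23). The projection is proj_W(v) = U c.
Check: (v - proj_W(v)) · u_1 = 0  (should be 0).
Result: proj_W(v) = (-24/23, -8/23, -24/23, -16/23).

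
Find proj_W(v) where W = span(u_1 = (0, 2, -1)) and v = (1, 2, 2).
proj_W(v) = (0, 4/5, -2/5)

Set up U = [u_1 | ... | u_1] ∈ R^(3×1). The projector onto W = col(U) is P = U (U^T U)^(-1) U^T.
Compute U^T U =
  [5],
and U^T v = (2).
Solve U^T U · c = U^T v for the coefficients: c = (2/5). The projection is proj_W(v) = U c.
Check: (v - proj_W(v)) · u_1 = 0  (should be 0).
Result: proj_W(v) = (0, 4/5, -2/5).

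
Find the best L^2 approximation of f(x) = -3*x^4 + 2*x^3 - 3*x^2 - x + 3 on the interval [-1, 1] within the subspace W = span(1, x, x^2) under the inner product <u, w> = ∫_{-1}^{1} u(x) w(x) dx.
g(x) = -39*x^2/7 + x/5 + 114/35

The best approximation g ∈ W is the orthogonal projection of f onto W. Writing g = a_0 + a_1 x + a_2 x^2, the coefficients solve the normal equations G · a = b where
  G_{ij} = <φ_i, φ_j> and b_i = <f, φ_i>, with φ_0 = 1, φ_1 = x, φ_2 = x^2.
G =
  [2, 0, 2/3]
  [0, 2/3, 0]
  [2/3, 0, 2/5],
b = (14/5, 2/15, -2/35).
Solving gives a_0 = 114/35, a_1 = 1/5, a_2 = -39/7, so
  g(x) = -39*x^2/7 + x/5 + 114/35.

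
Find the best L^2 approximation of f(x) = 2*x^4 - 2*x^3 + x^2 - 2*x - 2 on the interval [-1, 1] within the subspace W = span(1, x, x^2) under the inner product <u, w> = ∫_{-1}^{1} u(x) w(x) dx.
g(x) = 19*x^2/7 - 16*x/5 - 76/35

The best approximation g ∈ W is the orthogonal projection of f onto W. Writing g = a_0 + a_1 x + a_2 x^2, the coefficients solve the normal equations G · a = b where
  G_{ij} = <φ_i, φ_j> and b_i = <f, φ_i>, with φ_0 = 1, φ_1 = x, φ_2 = x^2.
G =
  [2, 0, 2/3]
  [0, 2/3, 0]
  [2/3, 0, 2/5],
b = (-38/15, -32/15, -38/105).
Solving gives a_0 = -76/35, a_1 = -16/5, a_2 = 19/7, so
  g(x) = 19*x^2/7 - 16*x/5 - 76/35.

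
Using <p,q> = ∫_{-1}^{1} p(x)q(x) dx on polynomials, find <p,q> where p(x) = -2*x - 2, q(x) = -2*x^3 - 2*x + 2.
<p,q> = -56/15

Expand the product: p(x)·q(x) = 4*x^4 + 4*x^3 + 4*x^2 - 4.
∫_{-1}^{1} of each monomial x^k gives [2/(k+1) if k even, 0 if k odd]. Integrating term-by-term (or equivalently evaluating the antiderivative F(x) = 4*x^5/5 + x^4 + 4*x^3/3 - 4*x at the endpoints):
  F(1) − F(−1) = -13/15 − (43/15) = -56/15.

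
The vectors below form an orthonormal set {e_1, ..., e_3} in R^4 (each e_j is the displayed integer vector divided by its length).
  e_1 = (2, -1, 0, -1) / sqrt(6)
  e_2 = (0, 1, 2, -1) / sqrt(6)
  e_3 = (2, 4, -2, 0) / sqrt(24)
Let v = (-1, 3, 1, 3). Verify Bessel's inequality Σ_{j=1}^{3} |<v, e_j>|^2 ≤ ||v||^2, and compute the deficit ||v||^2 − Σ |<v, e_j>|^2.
Σ |<v, e_j>|^2 = 14; ||v||^2 = 20; deficit = 6

Write each e_j = u_j / sqrt(<u_j, u_j>) where u_j is the displayed integer vector. Then <v, e_j> = <v, u_j> / sqrt(<u_j, u_j>), so |<v, e_j>|^2 = <v, u_j>^2 / <u_j, u_j>.
Coefficients: <v, e_1> = -8/sqrt(6), <v, e_2> = 2/sqrt(6), <v, e_3> = 8/sqrt(24).
Square and sum: Σ |<v, e_j>|^2 = 14.
Compute ||v||^2 = v·v = 20.
Deficit = 20 − 14 = 6 ≥ 0, confirming Bessel's inequality. (The deficit equals ||v − Σ <v,e_j> e_j||^2, the squared distance from v to span{e_j}.)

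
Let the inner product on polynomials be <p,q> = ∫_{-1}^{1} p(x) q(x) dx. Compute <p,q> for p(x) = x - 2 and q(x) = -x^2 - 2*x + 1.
<p,q> = -4

Expand the product: p(x)·q(x) = -x^3 + 5*x - 2.
∫_{-1}^{1} of each monomial x^k gives [2/(k+1) if k even, 0 if k odd]. Integrating term-by-term (or equivalently evaluating the antiderivative F(x) = -x^4/4 + 5*x^2/2 - 2*x at the endpoints):
  F(1) − F(−1) = 1/4 − (17/4) = -4.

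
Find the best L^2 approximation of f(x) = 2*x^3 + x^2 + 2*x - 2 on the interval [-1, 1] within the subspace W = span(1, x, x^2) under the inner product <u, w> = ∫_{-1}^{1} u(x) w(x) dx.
g(x) = x^2 + 16*x/5 - 2

The best approximation g ∈ W is the orthogonal projection of f onto W. Writing g = a_0 + a_1 x + a_2 x^2, the coefficients solve the normal equations G · a = b where
  G_{ij} = <φ_i, φ_j> and b_i = <f, φ_i>, with φ_0 = 1, φ_1 = x, φ_2 = x^2.
G =
  [2, 0, 2/3]
  [0, 2/3, 0]
  [2/3, 0, 2/5],
b = (-10/3, 32/15, -14/15).
Solving gives a_0 = -2, a_1 = 16/5, a_2 = 1, so
  g(x) = x^2 + 16*x/5 - 2.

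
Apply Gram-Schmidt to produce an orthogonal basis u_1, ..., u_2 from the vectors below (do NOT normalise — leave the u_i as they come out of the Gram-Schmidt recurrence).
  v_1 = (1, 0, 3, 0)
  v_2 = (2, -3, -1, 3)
Orthogonal basis:
  u_1 = (1, 0, 3, 0)
  u_2 = (21/10, -3, -7/10, 3)

Apply the Gram-Schmidt recurrence
  u_1 = v_1
  u_i = v_i − Σ_{j<i} ((v_i · u_j) / (u_j · u_j)) · u_j.

Step by step this gives:
  u_1 = (1, 0, 3, 0)
  u_2 = (21/10, -3, -7/10, 3)

Orthogonality check:
  u_2 · u_1 = 0 (should be 0)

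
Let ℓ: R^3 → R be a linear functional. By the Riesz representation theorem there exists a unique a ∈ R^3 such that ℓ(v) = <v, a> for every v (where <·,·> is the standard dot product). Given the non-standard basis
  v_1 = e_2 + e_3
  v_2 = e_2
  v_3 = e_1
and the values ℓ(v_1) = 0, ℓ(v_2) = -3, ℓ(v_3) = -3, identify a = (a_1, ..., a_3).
a = (-3, -3, 3)

Write a = (a_1, ..., a_3) in the standard basis. For each basis vector v_i, ℓ(v_i) = <v_i, a> is a linear equation in the a_j's. Collect the n equations into a matrix system V a = ℓ, where row i of V is v_i (expressed in the standard basis). Since V is invertible (lower-triangular with 1s on the diagonal, up to permutation), solve by back-substitution:
  V =
[[0, 1, 1],
 [0, 1, 0],
 [1, 0, 0]]
  V a = (0, -3, -3)
Solving gives a = (-3, -3, 3).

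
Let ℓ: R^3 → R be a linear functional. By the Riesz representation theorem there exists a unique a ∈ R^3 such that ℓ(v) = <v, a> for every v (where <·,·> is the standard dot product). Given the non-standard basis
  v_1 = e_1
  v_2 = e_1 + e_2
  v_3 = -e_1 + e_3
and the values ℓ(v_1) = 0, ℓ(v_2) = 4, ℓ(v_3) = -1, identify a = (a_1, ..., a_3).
a = (0, 4, -1)

Write a = (a_1, ..., a_3) in the standard basis. For each basis vector v_i, ℓ(v_i) = <v_i, a> is a linear equation in the a_j's. Collect the n equations into a matrix system V a = ℓ, where row i of V is v_i (expressed in the standard basis). Since V is invertible (lower-triangular with 1s on the diagonal, up to permutation), solve by back-substitution:
  V =
[[1, 0, 0],
 [1, 1, 0],
 [-1, 0, 1]]
  V a = (0, 4, -1)
Solving gives a = (0, 4, -1).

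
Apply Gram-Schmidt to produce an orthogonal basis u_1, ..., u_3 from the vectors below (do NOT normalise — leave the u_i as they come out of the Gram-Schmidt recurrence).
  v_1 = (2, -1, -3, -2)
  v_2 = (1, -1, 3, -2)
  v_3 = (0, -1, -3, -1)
Orthogonal basis:
  u_1 = (2, -1, -3, -2)
  u_2 = (11/9, -10/9, 8/3, -20/9)
  u_3 = (-18/19, -13/19, -3/19, -7/19)

Apply the Gram-Schmidt recurrence
  u_1 = v_1
  u_i = v_i − Σ_{j<i} ((v_i · u_j) / (u_j · u_j)) · u_j.

Step by step this gives:
  u_1 = (2, -1, -3, -2)
  u_2 = (11/9, -10/9, 8/3, -20/9)
  u_3 = (-18/19, -13/19, -3/19, -7/19)

Orthogonality check:
  u_2 · u_1 = 0 (should be 0)
  u_3 · u_1 = 0 (should be 0)
  u_3 · u_2 = 0 (should be 0)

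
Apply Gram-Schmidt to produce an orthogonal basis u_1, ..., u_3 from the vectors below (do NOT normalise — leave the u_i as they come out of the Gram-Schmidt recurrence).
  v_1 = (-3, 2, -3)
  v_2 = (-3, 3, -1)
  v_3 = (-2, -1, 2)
Orthogonal basis:
  u_1 = (-3, 2, -3)
  u_2 = (-6/11, 15/11, 16/11)
  u_3 = (-91/47, -78/47, 39/47)

Apply the Gram-Schmidt recurrence
  u_1 = v_1
  u_i = v_i − Σ_{j<i} ((v_i · u_j) / (u_j · u_j)) · u_j.

Step by step this gives:
  u_1 = (-3, 2, -3)
  u_2 = (-6/11, 15/11, 16/11)
  u_3 = (-91/47, -78/47, 39/47)

Orthogonality check:
  u_2 · u_1 = 0 (should be 0)
  u_3 · u_1 = 0 (should be 0)
  u_3 · u_2 = 0 (should be 0)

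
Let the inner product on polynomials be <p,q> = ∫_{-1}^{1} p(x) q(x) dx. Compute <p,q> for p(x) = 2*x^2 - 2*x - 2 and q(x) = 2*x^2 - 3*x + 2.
<p,q> = -12/5

Expand the product: p(x)·q(x) = 4*x^4 - 10*x^3 + 6*x^2 + 2*x - 4.
∫_{-1}^{1} of each monomial x^k gives [2/(k+1) if k even, 0 if k odd]. Integrating term-by-term (or equivalently evaluating the antiderivative F(x) = 4*x^5/5 - 5*x^4/2 + 2*x^3 + x^2 - 4*x at the endpoints):
  F(1) − F(−1) = -27/10 − (-3/10) = -12/5.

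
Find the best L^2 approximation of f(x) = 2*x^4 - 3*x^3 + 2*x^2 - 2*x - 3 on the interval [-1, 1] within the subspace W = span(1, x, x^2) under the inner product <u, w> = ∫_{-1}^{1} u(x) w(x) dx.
g(x) = 26*x^2/7 - 19*x/5 - 111/35

The best approximation g ∈ W is the orthogonal projection of f onto W. Writing g = a_0 + a_1 x + a_2 x^2, the coefficients solve the normal equations G · a = b where
  G_{ij} = <φ_i, φ_j> and b_i = <f, φ_i>, with φ_0 = 1, φ_1 = x, φ_2 = x^2.
G =
  [2, 0, 2/3]
  [0, 2/3, 0]
  [2/3, 0, 2/5],
b = (-58/15, -38/15, -22/35).
Solving gives a_0 = -111/35, a_1 = -19/5, a_2 = 26/7, so
  g(x) = 26*x^2/7 - 19*x/5 - 111/35.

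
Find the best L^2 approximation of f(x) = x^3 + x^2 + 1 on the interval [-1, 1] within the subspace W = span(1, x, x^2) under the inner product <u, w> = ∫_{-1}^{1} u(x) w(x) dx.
g(x) = x^2 + 3*x/5 + 1

The best approximation g ∈ W is the orthogonal projection of f onto W. Writing g = a_0 + a_1 x + a_2 x^2, the coefficients solve the normal equations G · a = b where
  G_{ij} = <φ_i, φ_j> and b_i = <f, φ_i>, with φ_0 = 1, φ_1 = x, φ_2 = x^2.
G =
  [2, 0, 2/3]
  [0, 2/3, 0]
  [2/3, 0, 2/5],
b = (8/3, 2/5, 16/15).
Solving gives a_0 = 1, a_1 = 3/5, a_2 = 1, so
  g(x) = x^2 + 3*x/5 + 1.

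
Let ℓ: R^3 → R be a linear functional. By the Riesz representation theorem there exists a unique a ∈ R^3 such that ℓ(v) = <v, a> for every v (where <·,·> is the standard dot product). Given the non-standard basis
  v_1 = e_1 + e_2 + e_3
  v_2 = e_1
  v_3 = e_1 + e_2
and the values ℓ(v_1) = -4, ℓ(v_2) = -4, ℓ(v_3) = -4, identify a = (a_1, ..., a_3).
a = (-4, 0, 0)

Write a = (a_1, ..., a_3) in the standard basis. For each basis vector v_i, ℓ(v_i) = <v_i, a> is a linear equation in the a_j's. Collect the n equations into a matrix system V a = ℓ, where row i of V is v_i (expressed in the standard basis). Since V is invertible (lower-triangular with 1s on the diagonal, up to permutation), solve by back-substitution:
  V =
[[1, 1, 1],
 [1, 0, 0],
 [1, 1, 0]]
  V a = (-4, -4, -4)
Solving gives a = (-4, 0, 0).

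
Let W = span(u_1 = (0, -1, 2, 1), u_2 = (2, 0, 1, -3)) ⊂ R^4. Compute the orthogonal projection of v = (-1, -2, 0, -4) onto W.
proj_W(v) = (116/83, 18/83, 22/83, -192/83)

Set up U = [u_1 | ... | u_2] ∈ R^(4×2). The projector onto W = col(U) is P = U (U^T U)^(-1) U^T.
Compute U^T U =
  [6, -1]
  [-1, 14],
and U^T v = (-2, 10).
Solve U^T U · c = U^T v for the coefficients: c = (-18/83, 58/83). The projection is proj_W(v) = U c.
Check: (v - proj_W(v)) · u_1 = 0  (should be 0).
Check: (v - proj_W(v)) · u_2 = 0  (should be 0).
Result: proj_W(v) = (116/83, 18/83, 22/83, -192/83).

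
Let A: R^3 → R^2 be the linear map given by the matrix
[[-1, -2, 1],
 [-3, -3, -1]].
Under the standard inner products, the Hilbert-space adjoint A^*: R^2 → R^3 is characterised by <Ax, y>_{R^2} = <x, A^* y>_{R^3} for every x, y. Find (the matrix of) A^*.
A^* = A^T =
[[-1, -3],
 [-2, -3],
 [1, -1]]

For real matrices with standard dot products, the defining identity <Ax, y> = <x, A^* y> gives (Ax)^T y = x^T (A^*) y, i.e. x^T A^T y = x^T (A^*) y. Since this holds for all x, y, we must have A^* = A^T. Therefore
A^* =
[[-1, -3],
 [-2, -3],
 [1, -1]].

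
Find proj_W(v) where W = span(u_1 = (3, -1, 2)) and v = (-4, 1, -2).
proj_W(v) = (-51/14, 17/14, -17/7)

Set up U = [u_1 | ... | u_1] ∈ R^(3×1). The projector onto W = col(U) is P = U (U^T U)^(-1) U^T.
Compute U^T U =
  [14],
and U^T v = (-17).
Solve U^T U · c = U^T v for the coefficients: c = (-17/14). The projection is proj_W(v) = U c.
Check: (v - proj_W(v)) · u_1 = 0  (should be 0).
Result: proj_W(v) = (-51/14, 17/14, -17/7).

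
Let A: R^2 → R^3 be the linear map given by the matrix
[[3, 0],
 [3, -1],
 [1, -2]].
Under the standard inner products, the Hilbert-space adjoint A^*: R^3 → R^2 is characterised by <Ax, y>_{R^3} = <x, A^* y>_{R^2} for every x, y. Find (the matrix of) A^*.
A^* = A^T =
[[3, 3, 1],
 [0, -1, -2]]

For real matrices with standard dot products, the defining identity <Ax, y> = <x, A^* y> gives (Ax)^T y = x^T (A^*) y, i.e. x^T A^T y = x^T (A^*) y. Since this holds for all x, y, we must have A^* = A^T. Therefore
A^* =
[[3, 3, 1],
 [0, -1, -2]].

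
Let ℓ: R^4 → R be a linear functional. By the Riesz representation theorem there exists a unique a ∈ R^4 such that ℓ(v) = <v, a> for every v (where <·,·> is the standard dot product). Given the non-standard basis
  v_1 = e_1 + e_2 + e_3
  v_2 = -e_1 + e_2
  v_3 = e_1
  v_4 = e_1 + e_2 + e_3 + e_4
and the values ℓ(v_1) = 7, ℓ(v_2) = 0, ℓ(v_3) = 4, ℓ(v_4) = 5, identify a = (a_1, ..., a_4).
a = (4, 4, -1, -2)

Write a = (a_1, ..., a_4) in the standard basis. For each basis vector v_i, ℓ(v_i) = <v_i, a> is a linear equation in the a_j's. Collect the n equations into a matrix system V a = ℓ, where row i of V is v_i (expressed in the standard basis). Since V is invertible (lower-triangular with 1s on the diagonal, up to permutation), solve by back-substitution:
  V =
[[1, 1, 1, 0],
 [-1, 1, 0, 0],
 [1, 0, 0, 0],
 [1, 1, 1, 1]]
  V a = (7, 0, 4, 5)
Solving gives a = (4, 4, -1, -2).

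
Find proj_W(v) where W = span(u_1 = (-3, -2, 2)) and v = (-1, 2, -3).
proj_W(v) = (21/17, 14/17, -14/17)

Set up U = [u_1 | ... | u_1] ∈ R^(3×1). The projector onto W = col(U) is P = U (U^T U)^(-1) U^T.
Compute U^T U =
  [17],
and U^T v = (-7).
Solve U^T U · c = U^T v for the coefficients: c = (-7/17). The projection is proj_W(v) = U c.
Check: (v - proj_W(v)) · u_1 = 0  (should be 0).
Result: proj_W(v) = (21/17, 14/17, -14/17).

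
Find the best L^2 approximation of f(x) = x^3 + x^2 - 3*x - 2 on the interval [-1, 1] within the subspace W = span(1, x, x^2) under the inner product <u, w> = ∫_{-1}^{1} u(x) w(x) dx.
g(x) = x^2 - 12*x/5 - 2

The best approximation g ∈ W is the orthogonal projection of f onto W. Writing g = a_0 + a_1 x + a_2 x^2, the coefficients solve the normal equations G · a = b where
  G_{ij} = <φ_i, φ_j> and b_i = <f, φ_i>, with φ_0 = 1, φ_1 = x, φ_2 = x^2.
G =
  [2, 0, 2/3]
  [0, 2/3, 0]
  [2/3, 0, 2/5],
b = (-10/3, -8/5, -14/15).
Solving gives a_0 = -2, a_1 = -12/5, a_2 = 1, so
  g(x) = x^2 - 12*x/5 - 2.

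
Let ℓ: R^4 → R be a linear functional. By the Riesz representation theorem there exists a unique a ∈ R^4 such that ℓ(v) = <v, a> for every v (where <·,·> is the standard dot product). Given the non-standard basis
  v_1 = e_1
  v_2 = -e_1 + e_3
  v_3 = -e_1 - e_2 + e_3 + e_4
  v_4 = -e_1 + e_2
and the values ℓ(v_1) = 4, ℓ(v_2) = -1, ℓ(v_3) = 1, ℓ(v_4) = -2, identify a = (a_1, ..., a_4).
a = (4, 2, 3, 4)

Write a = (a_1, ..., a_4) in the standard basis. For each basis vector v_i, ℓ(v_i) = <v_i, a> is a linear equation in the a_j's. Collect the n equations into a matrix system V a = ℓ, where row i of V is v_i (expressed in the standard basis). Since V is invertible (lower-triangular with 1s on the diagonal, up to permutation), solve by back-substitution:
  V =
[[1, 0, 0, 0],
 [-1, 0, 1, 0],
 [-1, -1, 1, 1],
 [-1, 1, 0, 0]]
  V a = (4, -1, 1, -2)
Solving gives a = (4, 2, 3, 4).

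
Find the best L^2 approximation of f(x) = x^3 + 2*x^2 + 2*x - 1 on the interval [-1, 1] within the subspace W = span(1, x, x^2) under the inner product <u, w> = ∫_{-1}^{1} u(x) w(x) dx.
g(x) = 2*x^2 + 13*x/5 - 1

The best approximation g ∈ W is the orthogonal projection of f onto W. Writing g = a_0 + a_1 x + a_2 x^2, the coefficients solve the normal equations G · a = b where
  G_{ij} = <φ_i, φ_j> and b_i = <f, φ_i>, with φ_0 = 1, φ_1 = x, φ_2 = x^2.
G =
  [2, 0, 2/3]
  [0, 2/3, 0]
  [2/3, 0, 2/5],
b = (-2/3, 26/15, 2/15).
Solving gives a_0 = -1, a_1 = 13/5, a_2 = 2, so
  g(x) = 2*x^2 + 13*x/5 - 1.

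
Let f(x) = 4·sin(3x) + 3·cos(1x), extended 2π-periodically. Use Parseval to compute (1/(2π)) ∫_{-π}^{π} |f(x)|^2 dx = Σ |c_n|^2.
Σ |c_n|^2 = 25/2

Expand |f|^2 and use orthogonality of {sin(nx), cos(mx)} on [-π, π]:
  ∫_{-π}^{π} sin(nx)^2 dx = π, ∫ cos(mx)^2 dx = π, and cross terms integrate to 0.
So ∫_{-π}^{π} f(x)^2 dx = 4^2 · π + 3^2 · π = (16 + 9)π.
Divide by 2π: (16 + 9)/2 = 25/2.
By Parseval, this equals Σ |c_n|^2.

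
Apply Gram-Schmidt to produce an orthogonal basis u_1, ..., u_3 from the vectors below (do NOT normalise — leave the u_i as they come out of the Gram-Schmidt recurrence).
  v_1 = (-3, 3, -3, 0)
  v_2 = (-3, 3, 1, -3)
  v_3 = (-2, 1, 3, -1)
Orthogonal basis:
  u_1 = (-3, 3, -3, 0)
  u_2 = (-4/3, 4/3, 8/3, -3)
  u_3 = (-58/59, -1/59, 57/59, 76/59)

Apply the Gram-Schmidt recurrence
  u_1 = v_1
  u_i = v_i − Σ_{j<i} ((v_i · u_j) / (u_j · u_j)) · u_j.

Step by step this gives:
  u_1 = (-3, 3, -3, 0)
  u_2 = (-4/3, 4/3, 8/3, -3)
  u_3 = (-58/59, -1/59, 57/59, 76/59)

Orthogonality check:
  u_2 · u_1 = 0 (should be 0)
  u_3 · u_1 = 0 (should be 0)
  u_3 · u_2 = 0 (should be 0)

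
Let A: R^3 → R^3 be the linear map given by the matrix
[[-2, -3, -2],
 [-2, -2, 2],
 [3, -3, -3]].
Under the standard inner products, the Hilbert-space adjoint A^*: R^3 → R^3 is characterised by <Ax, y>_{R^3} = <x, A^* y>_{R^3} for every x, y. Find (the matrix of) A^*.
A^* = A^T =
[[-2, -2, 3],
 [-3, -2, -3],
 [-2, 2, -3]]

For real matrices with standard dot products, the defining identity <Ax, y> = <x, A^* y> gives (Ax)^T y = x^T (A^*) y, i.e. x^T A^T y = x^T (A^*) y. Since this holds for all x, y, we must have A^* = A^T. Therefore
A^* =
[[-2, -2, 3],
 [-3, -2, -3],
 [-2, 2, -3]].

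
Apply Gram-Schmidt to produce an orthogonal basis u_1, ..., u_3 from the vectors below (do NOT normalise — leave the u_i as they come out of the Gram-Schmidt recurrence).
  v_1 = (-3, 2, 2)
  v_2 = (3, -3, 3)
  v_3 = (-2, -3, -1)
Orthogonal basis:
  u_1 = (-3, 2, 2)
  u_2 = (24/17, -33/17, 69/17)
  u_3 = (-16/7, -20/7, -4/7)

Apply the Gram-Schmidt recurrence
  u_1 = v_1
  u_i = v_i − Σ_{j<i} ((v_i · u_j) / (u_j · u_j)) · u_j.

Step by step this gives:
  u_1 = (-3, 2, 2)
  u_2 = (24/17, -33/17, 69/17)
  u_3 = (-16/7, -20/7, -4/7)

Orthogonality check:
  u_2 · u_1 = 0 (should be 0)
  u_3 · u_1 = 0 (should be 0)
  u_3 · u_2 = 0 (should be 0)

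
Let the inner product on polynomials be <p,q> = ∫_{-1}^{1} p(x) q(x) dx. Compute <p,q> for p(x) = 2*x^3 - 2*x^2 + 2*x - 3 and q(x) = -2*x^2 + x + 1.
<p,q> = 2/5

Expand the product: p(x)·q(x) = -4*x^5 + 6*x^4 - 4*x^3 + 6*x^2 - x - 3.
∫_{-1}^{1} of each monomial x^k gives [2/(k+1) if k even, 0 if k odd]. Integrating term-by-term (or equivalently evaluating the antiderivative F(x) = -2*x^6/3 + 6*x^5/5 - x^4 + 2*x^3 - x^2/2 - 3*x at the endpoints):
  F(1) − F(−1) = -59/30 − (-71/30) = 2/5.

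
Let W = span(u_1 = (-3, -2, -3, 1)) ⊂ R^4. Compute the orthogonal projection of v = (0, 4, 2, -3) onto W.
proj_W(v) = (51/23, 34/23, 51/23, -17/23)

Set up U = [u_1 | ... | u_1] ∈ R^(4×1). The projector onto W = col(U) is P = U (U^T U)^(-1) U^T.
Compute U^T U =
  [23],
and U^T v = (-17).
Solve U^T U · c = U^T v for the coefficients: c = (-17/23). The projection is proj_W(v) = U c.
Check: (v - proj_W(v)) · u_1 = 0  (should be 0).
Result: proj_W(v) = (51/23, 34/23, 51/23, -17/23).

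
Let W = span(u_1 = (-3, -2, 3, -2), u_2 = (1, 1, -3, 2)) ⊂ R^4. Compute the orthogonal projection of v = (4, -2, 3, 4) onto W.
proj_W(v) = (161/66, 37/33, 13/22, -13/33)

Set up U = [u_1 | ... | u_2] ∈ R^(4×2). The projector onto W = col(U) is P = U (U^T U)^(-1) U^T.
Compute U^T U =
  [26, -18]
  [-18, 15],
and U^T v = (-7, 1).
Solve U^T U · c = U^T v for the coefficients: c = (-29/22, -50/33). The projection is proj_W(v) = U c.
Check: (v - proj_W(v)) · u_1 = 0  (should be 0).
Check: (v - proj_W(v)) · u_2 = 0  (should be 0).
Result: proj_W(v) = (161/66, 37/33, 13/22, -13/33).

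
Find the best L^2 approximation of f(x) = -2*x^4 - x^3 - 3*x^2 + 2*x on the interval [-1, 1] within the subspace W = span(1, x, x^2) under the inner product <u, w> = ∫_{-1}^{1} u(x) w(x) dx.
g(x) = -33*x^2/7 + 7*x/5 + 6/35

The best approximation g ∈ W is the orthogonal projection of f onto W. Writing g = a_0 + a_1 x + a_2 x^2, the coefficients solve the normal equations G · a = b where
  G_{ij} = <φ_i, φ_j> and b_i = <f, φ_i>, with φ_0 = 1, φ_1 = x, φ_2 = x^2.
G =
  [2, 0, 2/3]
  [0, 2/3, 0]
  [2/3, 0, 2/5],
b = (-14/5, 14/15, -62/35).
Solving gives a_0 = 6/35, a_1 = 7/5, a_2 = -33/7, so
  g(x) = -33*x^2/7 + 7*x/5 + 6/35.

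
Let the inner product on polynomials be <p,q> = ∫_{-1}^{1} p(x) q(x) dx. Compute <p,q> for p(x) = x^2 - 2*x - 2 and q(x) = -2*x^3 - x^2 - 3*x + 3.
<p,q> = -52/15

Expand the product: p(x)·q(x) = -2*x^5 + 3*x^4 + 3*x^3 + 11*x^2 - 6.
∫_{-1}^{1} of each monomial x^k gives [2/(k+1) if k even, 0 if k odd]. Integrating term-by-term (or equivalently evaluating the antiderivative F(x) = -x^6/3 + 3*x^5/5 + 3*x^4/4 + 11*x^3/3 - 6*x at the endpoints):
  F(1) − F(−1) = -79/60 − (43/20) = -52/15.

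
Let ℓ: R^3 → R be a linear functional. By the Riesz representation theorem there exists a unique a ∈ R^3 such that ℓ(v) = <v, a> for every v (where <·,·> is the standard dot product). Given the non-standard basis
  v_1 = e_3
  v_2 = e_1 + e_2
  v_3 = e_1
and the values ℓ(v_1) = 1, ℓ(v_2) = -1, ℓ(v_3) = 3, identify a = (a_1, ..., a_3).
a = (3, -4, 1)

Write a = (a_1, ..., a_3) in the standard basis. For each basis vector v_i, ℓ(v_i) = <v_i, a> is a linear equation in the a_j's. Collect the n equations into a matrix system V a = ℓ, where row i of V is v_i (expressed in the standard basis). Since V is invertible (lower-triangular with 1s on the diagonal, up to permutation), solve by back-substitution:
  V =
[[0, 0, 1],
 [1, 1, 0],
 [1, 0, 0]]
  V a = (1, -1, 3)
Solving gives a = (3, -4, 1).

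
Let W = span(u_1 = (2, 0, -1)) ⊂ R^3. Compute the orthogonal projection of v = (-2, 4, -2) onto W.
proj_W(v) = (-4/5, 0, 2/5)

Set up U = [u_1 | ... | u_1] ∈ R^(3×1). The projector onto W = col(U) is P = U (U^T U)^(-1) U^T.
Compute U^T U =
  [5],
and U^T v = (-2).
Solve U^T U · c = U^T v for the coefficients: c = (-2/5). The projection is proj_W(v) = U c.
Check: (v - proj_W(v)) · u_1 = 0  (should be 0).
Result: proj_W(v) = (-4/5, 0, 2/5).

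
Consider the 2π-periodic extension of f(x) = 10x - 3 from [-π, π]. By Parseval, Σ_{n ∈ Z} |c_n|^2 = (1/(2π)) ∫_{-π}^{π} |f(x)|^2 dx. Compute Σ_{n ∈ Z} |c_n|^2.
Σ |c_n|^2 = 100π^2/3 + 9

Expand and integrate term by term over [-π, π]:
  ∫ (10x)^2 dx = 100·(2π^3/3); ∫ 2·10·(-3)·x dx = 0 (odd integrand); ∫ (-3)^2 dx = 9·2π.
So (1/(2π)) ∫_{-π}^{π} (10x - 3)^2 dx = 100π^2/3 + 9 = 100π^2/3 + 9.
Parseval ⇒ Σ |c_n|^2 = 100π^2/3 + 9.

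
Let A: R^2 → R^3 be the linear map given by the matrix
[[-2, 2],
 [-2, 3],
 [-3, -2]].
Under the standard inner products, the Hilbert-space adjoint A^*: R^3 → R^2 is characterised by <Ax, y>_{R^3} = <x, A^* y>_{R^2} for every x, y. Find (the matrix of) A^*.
A^* = A^T =
[[-2, -2, -3],
 [2, 3, -2]]

For real matrices with standard dot products, the defining identity <Ax, y> = <x, A^* y> gives (Ax)^T y = x^T (A^*) y, i.e. x^T A^T y = x^T (A^*) y. Since this holds for all x, y, we must have A^* = A^T. Therefore
A^* =
[[-2, -2, -3],
 [2, 3, -2]].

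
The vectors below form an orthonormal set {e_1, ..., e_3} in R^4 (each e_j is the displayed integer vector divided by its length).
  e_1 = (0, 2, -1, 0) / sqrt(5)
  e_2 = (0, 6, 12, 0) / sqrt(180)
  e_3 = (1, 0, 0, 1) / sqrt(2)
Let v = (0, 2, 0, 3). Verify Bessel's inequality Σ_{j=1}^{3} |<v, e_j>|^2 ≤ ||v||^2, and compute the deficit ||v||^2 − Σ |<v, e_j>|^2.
Σ |<v, e_j>|^2 = 17/2; ||v||^2 = 13; deficit = 9/2

Write each e_j = u_j / sqrt(<u_j, u_j>) where u_j is the displayed integer vector. Then <v, e_j> = <v, u_j> / sqrt(<u_j, u_j>), so |<v, e_j>|^2 = <v, u_j>^2 / <u_j, u_j>.
Coefficients: <v, e_1> = 4/sqrt(5), <v, e_2> = 12/sqrt(180), <v, e_3> = 3/sqrt(2).
Square and sum: Σ |<v, e_j>|^2 = 17/2.
Compute ||v||^2 = v·v = 13.
Deficit = 13 − 17/2 = 9/2 ≥ 0, confirming Bessel's inequality. (The deficit equals ||v − Σ <v,e_j> e_j||^2, the squared distance from v to span{e_j}.)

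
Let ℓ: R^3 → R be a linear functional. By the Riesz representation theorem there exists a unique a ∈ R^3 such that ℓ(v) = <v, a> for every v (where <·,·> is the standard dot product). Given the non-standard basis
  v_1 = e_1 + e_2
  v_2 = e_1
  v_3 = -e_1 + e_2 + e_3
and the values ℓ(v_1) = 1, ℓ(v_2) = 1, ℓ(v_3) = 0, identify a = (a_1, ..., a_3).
a = (1, 0, 1)

Write a = (a_1, ..., a_3) in the standard basis. For each basis vector v_i, ℓ(v_i) = <v_i, a> is a linear equation in the a_j's. Collect the n equations into a matrix system V a = ℓ, where row i of V is v_i (expressed in the standard basis). Since V is invertible (lower-triangular with 1s on the diagonal, up to permutation), solve by back-substitution:
  V =
[[1, 1, 0],
 [1, 0, 0],
 [-1, 1, 1]]
  V a = (1, 1, 0)
Solving gives a = (1, 0, 1).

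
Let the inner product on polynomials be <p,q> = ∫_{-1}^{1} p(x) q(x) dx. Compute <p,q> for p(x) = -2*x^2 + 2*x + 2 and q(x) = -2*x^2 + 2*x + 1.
<p,q> = 64/15

Expand the product: p(x)·q(x) = 4*x^4 - 8*x^3 - 2*x^2 + 6*x + 2.
∫_{-1}^{1} of each monomial x^k gives [2/(k+1) if k even, 0 if k odd]. Integrating term-by-term (or equivalently evaluating the antiderivative F(x) = 4*x^5/5 - 2*x^4 - 2*x^3/3 + 3*x^2 + 2*x at the endpoints):
  F(1) − F(−1) = 47/15 − (-17/15) = 64/15.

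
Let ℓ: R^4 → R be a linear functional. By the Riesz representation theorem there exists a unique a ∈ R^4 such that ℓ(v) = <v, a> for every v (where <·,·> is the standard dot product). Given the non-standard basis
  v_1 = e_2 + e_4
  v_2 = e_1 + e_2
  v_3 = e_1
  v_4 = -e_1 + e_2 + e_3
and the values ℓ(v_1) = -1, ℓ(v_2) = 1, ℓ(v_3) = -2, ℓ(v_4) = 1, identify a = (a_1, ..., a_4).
a = (-2, 3, -4, -4)

Write a = (a_1, ..., a_4) in the standard basis. For each basis vector v_i, ℓ(v_i) = <v_i, a> is a linear equation in the a_j's. Collect the n equations into a matrix system V a = ℓ, where row i of V is v_i (expressed in the standard basis). Since V is invertible (lower-triangular with 1s on the diagonal, up to permutation), solve by back-substitution:
  V =
[[0, 1, 0, 1],
 [1, 1, 0, 0],
 [1, 0, 0, 0],
 [-1, 1, 1, 0]]
  V a = (-1, 1, -2, 1)
Solving gives a = (-2, 3, -4, -4).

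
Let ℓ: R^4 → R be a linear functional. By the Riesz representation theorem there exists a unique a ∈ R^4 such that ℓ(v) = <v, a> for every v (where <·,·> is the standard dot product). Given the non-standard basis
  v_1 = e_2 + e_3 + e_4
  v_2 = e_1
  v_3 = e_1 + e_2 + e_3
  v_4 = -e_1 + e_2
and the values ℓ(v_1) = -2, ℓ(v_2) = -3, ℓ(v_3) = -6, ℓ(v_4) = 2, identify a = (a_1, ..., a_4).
a = (-3, -1, -2, 1)

Write a = (a_1, ..., a_4) in the standard basis. For each basis vector v_i, ℓ(v_i) = <v_i, a> is a linear equation in the a_j's. Collect the n equations into a matrix system V a = ℓ, where row i of V is v_i (expressed in the standard basis). Since V is invertible (lower-triangular with 1s on the diagonal, up to permutation), solve by back-substitution:
  V =
[[0, 1, 1, 1],
 [1, 0, 0, 0],
 [1, 1, 1, 0],
 [-1, 1, 0, 0]]
  V a = (-2, -3, -6, 2)
Solving gives a = (-3, -1, -2, 1).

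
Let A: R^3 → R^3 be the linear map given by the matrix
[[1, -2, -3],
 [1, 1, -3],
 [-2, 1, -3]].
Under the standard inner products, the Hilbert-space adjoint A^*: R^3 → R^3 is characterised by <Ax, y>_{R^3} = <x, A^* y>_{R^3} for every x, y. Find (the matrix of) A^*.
A^* = A^T =
[[1, 1, -2],
 [-2, 1, 1],
 [-3, -3, -3]]

For real matrices with standard dot products, the defining identity <Ax, y> = <x, A^* y> gives (Ax)^T y = x^T (A^*) y, i.e. x^T A^T y = x^T (A^*) y. Since this holds for all x, y, we must have A^* = A^T. Therefore
A^* =
[[1, 1, -2],
 [-2, 1, 1],
 [-3, -3, -3]].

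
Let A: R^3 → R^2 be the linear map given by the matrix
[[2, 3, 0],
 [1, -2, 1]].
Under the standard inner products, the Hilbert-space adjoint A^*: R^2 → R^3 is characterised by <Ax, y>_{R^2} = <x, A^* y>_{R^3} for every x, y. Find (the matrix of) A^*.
A^* = A^T =
[[2, 1],
 [3, -2],
 [0, 1]]

For real matrices with standard dot products, the defining identity <Ax, y> = <x, A^* y> gives (Ax)^T y = x^T (A^*) y, i.e. x^T A^T y = x^T (A^*) y. Since this holds for all x, y, we must have A^* = A^T. Therefore
A^* =
[[2, 1],
 [3, -2],
 [0, 1]].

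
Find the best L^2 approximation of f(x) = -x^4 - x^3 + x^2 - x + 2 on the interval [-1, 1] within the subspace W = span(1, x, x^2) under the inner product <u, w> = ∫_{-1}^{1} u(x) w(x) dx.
g(x) = x^2/7 - 8*x/5 + 73/35

The best approximation g ∈ W is the orthogonal projection of f onto W. Writing g = a_0 + a_1 x + a_2 x^2, the coefficients solve the normal equations G · a = b where
  G_{ij} = <φ_i, φ_j> and b_i = <f, φ_i>, with φ_0 = 1, φ_1 = x, φ_2 = x^2.
G =
  [2, 0, 2/3]
  [0, 2/3, 0]
  [2/3, 0, 2/5],
b = (64/15, -16/15, 152/105).
Solving gives a_0 = 73/35, a_1 = -8/5, a_2 = 1/7, so
  g(x) = x^2/7 - 8*x/5 + 73/35.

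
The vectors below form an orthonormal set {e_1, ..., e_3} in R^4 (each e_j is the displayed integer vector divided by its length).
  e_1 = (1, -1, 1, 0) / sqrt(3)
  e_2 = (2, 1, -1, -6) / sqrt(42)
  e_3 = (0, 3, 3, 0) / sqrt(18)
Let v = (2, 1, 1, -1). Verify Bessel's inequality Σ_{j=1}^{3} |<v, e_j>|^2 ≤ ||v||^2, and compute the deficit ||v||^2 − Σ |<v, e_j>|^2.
Σ |<v, e_j>|^2 = 40/7; ||v||^2 = 7; deficit = 9/7

Write each e_j = u_j / sqrt(<u_j, u_j>) where u_j is the displayed integer vector. Then <v, e_j> = <v, u_j> / sqrt(<u_j, u_j>), so |<v, e_j>|^2 = <v, u_j>^2 / <u_j, u_j>.
Coefficients: <v, e_1> = 2/sqrt(3), <v, e_2> = 10/sqrt(42), <v, e_3> = 6/sqrt(18).
Square and sum: Σ |<v, e_j>|^2 = 40/7.
Compute ||v||^2 = v·v = 7.
Deficit = 7 − 40/7 = 9/7 ≥ 0, confirming Bessel's inequality. (The deficit equals ||v − Σ <v,e_j> e_j||^2, the squared distance from v to span{e_j}.)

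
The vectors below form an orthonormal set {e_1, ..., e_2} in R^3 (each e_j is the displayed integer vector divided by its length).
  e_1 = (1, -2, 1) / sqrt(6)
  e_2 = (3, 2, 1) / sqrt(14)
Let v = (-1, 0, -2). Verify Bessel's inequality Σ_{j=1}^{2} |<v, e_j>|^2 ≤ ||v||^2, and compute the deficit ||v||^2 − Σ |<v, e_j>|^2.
Σ |<v, e_j>|^2 = 23/7; ||v||^2 = 5; deficit = 12/7

Write each e_j = u_j / sqrt(<u_j, u_j>) where u_j is the displayed integer vector. Then <v, e_j> = <v, u_j> / sqrt(<u_j, u_j>), so |<v, e_j>|^2 = <v, u_j>^2 / <u_j, u_j>.
Coefficients: <v, e_1> = -3/sqrt(6), <v, e_2> = -5/sqrt(14).
Square and sum: Σ |<v, e_j>|^2 = 23/7.
Compute ||v||^2 = v·v = 5.
Deficit = 5 − 23/7 = 12/7 ≥ 0, confirming Bessel's inequality. (The deficit equals ||v − Σ <v,e_j> e_j||^2, the squared distance from v to span{e_j}.)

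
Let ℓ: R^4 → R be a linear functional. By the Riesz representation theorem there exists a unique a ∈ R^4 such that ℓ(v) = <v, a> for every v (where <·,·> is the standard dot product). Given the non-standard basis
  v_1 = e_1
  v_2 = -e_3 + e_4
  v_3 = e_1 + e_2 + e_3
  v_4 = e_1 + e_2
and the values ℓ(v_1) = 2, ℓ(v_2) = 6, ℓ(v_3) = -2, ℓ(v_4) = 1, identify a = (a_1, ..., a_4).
a = (2, -1, -3, 3)

Write a = (a_1, ..., a_4) in the standard basis. For each basis vector v_i, ℓ(v_i) = <v_i, a> is a linear equation in the a_j's. Collect the n equations into a matrix system V a = ℓ, where row i of V is v_i (expressed in the standard basis). Since V is invertible (lower-triangular with 1s on the diagonal, up to permutation), solve by back-substitution:
  V =
[[1, 0, 0, 0],
 [0, 0, -1, 1],
 [1, 1, 1, 0],
 [1, 1, 0, 0]]
  V a = (2, 6, -2, 1)
Solving gives a = (2, -1, -3, 3).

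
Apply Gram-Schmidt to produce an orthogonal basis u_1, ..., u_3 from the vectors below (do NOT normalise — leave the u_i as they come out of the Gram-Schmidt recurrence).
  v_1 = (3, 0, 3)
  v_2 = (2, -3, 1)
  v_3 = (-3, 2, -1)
Orthogonal basis:
  u_1 = (3, 0, 3)
  u_2 = (1/2, -3, -1/2)
  u_3 = (-12/19, -4/19, 12/19)

Apply the Gram-Schmidt recurrence
  u_1 = v_1
  u_i = v_i − Σ_{j<i} ((v_i · u_j) / (u_j · u_j)) · u_j.

Step by step this gives:
  u_1 = (3, 0, 3)
  u_2 = (1/2, -3, -1/2)
  u_3 = (-12/19, -4/19, 12/19)

Orthogonality check:
  u_2 · u_1 = 0 (should be 0)
  u_3 · u_1 = 0 (should be 0)
  u_3 · u_2 = 0 (should be 0)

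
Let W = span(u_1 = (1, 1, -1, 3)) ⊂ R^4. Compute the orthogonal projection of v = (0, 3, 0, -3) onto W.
proj_W(v) = (-1/2, -1/2, 1/2, -3/2)

Set up U = [u_1 | ... | u_1] ∈ R^(4×1). The projector onto W = col(U) is P = U (U^T U)^(-1) U^T.
Compute U^T U =
  [12],
and U^T v = (-6).
Solve U^T U · c = U^T v for the coefficients: c = (-1/2). The projection is proj_W(v) = U c.
Check: (v - proj_W(v)) · u_1 = 0  (should be 0).
Result: proj_W(v) = (-1/2, -1/2, 1/2, -3/2).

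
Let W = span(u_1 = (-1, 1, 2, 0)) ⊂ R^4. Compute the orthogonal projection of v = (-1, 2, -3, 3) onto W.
proj_W(v) = (1/2, -1/2, -1, 0)

Set up U = [u_1 | ... | u_1] ∈ R^(4×1). The projector onto W = col(U) is P = U (U^T U)^(-1) U^T.
Compute U^T U =
  [6],
and U^T v = (-3).
Solve U^T U · c = U^T v for the coefficients: c = (-1/2). The projection is proj_W(v) = U c.
Check: (v - proj_W(v)) · u_1 = 0  (should be 0).
Result: proj_W(v) = (1/2, -1/2, -1, 0).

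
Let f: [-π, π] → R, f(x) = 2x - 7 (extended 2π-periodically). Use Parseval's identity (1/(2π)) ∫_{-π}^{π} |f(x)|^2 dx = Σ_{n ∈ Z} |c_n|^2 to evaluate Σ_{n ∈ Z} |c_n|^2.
Σ |c_n|^2 = 4π^2/3 + 49

Expand and integrate term by term over [-π, π]:
  ∫ (2x)^2 dx = 4·(2π^3/3); ∫ 2·2·(-7)·x dx = 0 (odd integrand); ∫ (-7)^2 dx = 49·2π.
So (1/(2π)) ∫_{-π}^{π} (2x - 7)^2 dx = 4π^2/3 + 49 = 4π^2/3 + 49.
Parseval ⇒ Σ |c_n|^2 = 4π^2/3 + 49.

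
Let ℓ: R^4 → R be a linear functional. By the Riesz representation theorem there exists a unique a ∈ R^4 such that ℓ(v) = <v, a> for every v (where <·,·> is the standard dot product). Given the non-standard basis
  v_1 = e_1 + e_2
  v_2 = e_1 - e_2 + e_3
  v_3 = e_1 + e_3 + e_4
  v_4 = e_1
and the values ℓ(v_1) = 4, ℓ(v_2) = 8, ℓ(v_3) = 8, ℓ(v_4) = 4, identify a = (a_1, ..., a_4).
a = (4, 0, 4, 0)

Write a = (a_1, ..., a_4) in the standard basis. For each basis vector v_i, ℓ(v_i) = <v_i, a> is a linear equation in the a_j's. Collect the n equations into a matrix system V a = ℓ, where row i of V is v_i (expressed in the standard basis). Since V is invertible (lower-triangular with 1s on the diagonal, up to permutation), solve by back-substitution:
  V =
[[1, 1, 0, 0],
 [1, -1, 1, 0],
 [1, 0, 1, 1],
 [1, 0, 0, 0]]
  V a = (4, 8, 8, 4)
Solving gives a = (4, 0, 4, 0).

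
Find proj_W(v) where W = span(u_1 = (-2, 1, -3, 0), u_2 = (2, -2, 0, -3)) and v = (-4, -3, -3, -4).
proj_W(v) = (-74/101, -75/101, -447/101, -336/101)

Set up U = [u_1 | ... | u_2] ∈ R^(4×2). The projector onto W = col(U) is P = U (U^T U)^(-1) U^T.
Compute U^T U =
  [14, -6]
  [-6, 17],
and U^T v = (14, 10).
Solve U^T U · c = U^T v for the coefficients: c = (149/101, 112/101). The projection is proj_W(v) = U c.
Check: (v - proj_W(v)) · u_1 = 0  (should be 0).
Check: (v - proj_W(v)) · u_2 = 0  (should be 0).
Result: proj_W(v) = (-74/101, -75/101, -447/101, -336/101).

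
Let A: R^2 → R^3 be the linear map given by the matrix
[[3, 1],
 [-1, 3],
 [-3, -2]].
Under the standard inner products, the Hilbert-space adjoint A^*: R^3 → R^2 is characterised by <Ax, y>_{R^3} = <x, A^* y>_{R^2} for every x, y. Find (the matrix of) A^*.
A^* = A^T =
[[3, -1, -3],
 [1, 3, -2]]

For real matrices with standard dot products, the defining identity <Ax, y> = <x, A^* y> gives (Ax)^T y = x^T (A^*) y, i.e. x^T A^T y = x^T (A^*) y. Since this holds for all x, y, we must have A^* = A^T. Therefore
A^* =
[[3, -1, -3],
 [1, 3, -2]].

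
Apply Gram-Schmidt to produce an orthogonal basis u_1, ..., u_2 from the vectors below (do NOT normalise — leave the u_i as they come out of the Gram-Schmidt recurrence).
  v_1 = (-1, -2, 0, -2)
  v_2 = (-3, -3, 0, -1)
Orthogonal basis:
  u_1 = (-1, -2, 0, -2)
  u_2 = (-16/9, -5/9, 0, 13/9)

Apply the Gram-Schmidt recurrence
  u_1 = v_1
  u_i = v_i − Σ_{j<i} ((v_i · u_j) / (u_j · u_j)) · u_j.

Step by step this gives:
  u_1 = (-1, -2, 0, -2)
  u_2 = (-16/9, -5/9, 0, 13/9)

Orthogonality check:
  u_2 · u_1 = 0 (should be 0)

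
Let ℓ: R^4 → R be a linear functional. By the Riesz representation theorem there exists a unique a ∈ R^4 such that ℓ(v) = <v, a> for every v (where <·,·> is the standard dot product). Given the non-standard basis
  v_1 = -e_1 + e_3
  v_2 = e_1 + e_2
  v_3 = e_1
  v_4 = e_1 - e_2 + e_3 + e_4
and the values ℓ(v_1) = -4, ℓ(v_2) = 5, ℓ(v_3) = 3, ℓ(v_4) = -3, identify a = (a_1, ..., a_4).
a = (3, 2, -1, -3)

Write a = (a_1, ..., a_4) in the standard basis. For each basis vector v_i, ℓ(v_i) = <v_i, a> is a linear equation in the a_j's. Collect the n equations into a matrix system V a = ℓ, where row i of V is v_i (expressed in the standard basis). Since V is invertible (lower-triangular with 1s on the diagonal, up to permutation), solve by back-substitution:
  V =
[[-1, 0, 1, 0],
 [1, 1, 0, 0],
 [1, 0, 0, 0],
 [1, -1, 1, 1]]
  V a = (-4, 5, 3, -3)
Solving gives a = (3, 2, -1, -3).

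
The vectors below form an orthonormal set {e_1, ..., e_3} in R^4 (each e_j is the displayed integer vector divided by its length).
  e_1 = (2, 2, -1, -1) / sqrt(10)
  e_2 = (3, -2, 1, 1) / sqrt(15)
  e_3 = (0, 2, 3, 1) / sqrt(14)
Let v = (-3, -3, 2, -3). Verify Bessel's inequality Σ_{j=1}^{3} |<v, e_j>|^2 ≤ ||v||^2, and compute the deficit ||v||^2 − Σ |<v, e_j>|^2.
Σ |<v, e_j>|^2 = 290/21; ||v||^2 = 31; deficit = 361/21

Write each e_j = u_j / sqrt(<u_j, u_j>) where u_j is the displayed integer vector. Then <v, e_j> = <v, u_j> / sqrt(<u_j, u_j>), so |<v, e_j>|^2 = <v, u_j>^2 / <u_j, u_j>.
Coefficients: <v, e_1> = -11/sqrt(10), <v, e_2> = -4/sqrt(15), <v, e_3> = -3/sqrt(14).
Square and sum: Σ |<v, e_j>|^2 = 290/21.
Compute ||v||^2 = v·v = 31.
Deficit = 31 − 290/21 = 361/21 ≥ 0, confirming Bessel's inequality. (The deficit equals ||v − Σ <v,e_j> e_j||^2, the squared distance from v to span{e_j}.)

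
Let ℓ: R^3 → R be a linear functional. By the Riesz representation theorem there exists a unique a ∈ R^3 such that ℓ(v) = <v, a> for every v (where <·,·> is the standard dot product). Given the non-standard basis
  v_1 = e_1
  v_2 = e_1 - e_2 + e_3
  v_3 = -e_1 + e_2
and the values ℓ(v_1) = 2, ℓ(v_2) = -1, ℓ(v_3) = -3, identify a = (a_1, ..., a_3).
a = (2, -1, -4)

Write a = (a_1, ..., a_3) in the standard basis. For each basis vector v_i, ℓ(v_i) = <v_i, a> is a linear equation in the a_j's. Collect the n equations into a matrix system V a = ℓ, where row i of V is v_i (expressed in the standard basis). Since V is invertible (lower-triangular with 1s on the diagonal, up to permutation), solve by back-substitution:
  V =
[[1, 0, 0],
 [1, -1, 1],
 [-1, 1, 0]]
  V a = (2, -1, -3)
Solving gives a = (2, -1, -4).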